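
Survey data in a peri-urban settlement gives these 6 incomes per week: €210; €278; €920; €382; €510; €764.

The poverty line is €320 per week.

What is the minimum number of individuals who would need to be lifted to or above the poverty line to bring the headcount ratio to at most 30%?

1

2 of the 6 individuals are poor, so H = 2/6 = 0.333.
A headcount ratio of at most 30% allows at most ⌊0.30 × 6⌋ = 1 poor individuals.
So at least 2 − 1 = 1 must be lifted.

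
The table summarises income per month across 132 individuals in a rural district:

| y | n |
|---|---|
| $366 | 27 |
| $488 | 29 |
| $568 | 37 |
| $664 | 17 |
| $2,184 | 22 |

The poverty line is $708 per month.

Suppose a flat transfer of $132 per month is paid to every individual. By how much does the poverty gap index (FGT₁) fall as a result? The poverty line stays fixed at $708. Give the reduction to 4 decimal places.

Before: below the line — 27×$366, 29×$488, 37×$568, 17×$664; poverty gap index (FGT₁) = 0.230504.
After the $132 transfer: below the line — 27×$498, 29×$620, 37×$700; poverty gap index (FGT₁) = 0.091144.
Reduction = 0.230504 − 0.091144 = 0.1394.

0.1394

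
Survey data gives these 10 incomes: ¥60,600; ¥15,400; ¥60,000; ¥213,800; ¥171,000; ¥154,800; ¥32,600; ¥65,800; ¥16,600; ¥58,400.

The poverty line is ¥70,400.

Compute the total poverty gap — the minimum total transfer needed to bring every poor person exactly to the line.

Incomes under z: ¥15,400, ¥16,600, ¥32,600, ¥58,400, ¥60,000, ¥60,600, ¥65,800 (q = 7 of N = 10).
Individual gaps: 70400−15400 = 55000; 70400−16600 = 53800; 70400−32600 = 37800; 70400−58400 = 12000; 70400−60000 = 10400; 70400−60600 = 9800; 70400−65800 = 4600.
Aggregate gap = ¥183,400.

¥183,400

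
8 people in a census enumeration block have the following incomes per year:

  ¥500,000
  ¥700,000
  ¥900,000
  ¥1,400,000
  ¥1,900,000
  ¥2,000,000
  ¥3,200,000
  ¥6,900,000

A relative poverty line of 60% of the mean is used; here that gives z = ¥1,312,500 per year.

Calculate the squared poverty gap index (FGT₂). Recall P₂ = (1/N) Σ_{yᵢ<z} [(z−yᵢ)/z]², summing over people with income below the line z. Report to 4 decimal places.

Below z: ¥500,000, ¥700,000, ¥900,000 (q = 3 of N = 8).
Relative gaps: (1312500−500000)/1312500 = 0.6190; (1312500−700000)/1312500 = 0.4667; (1312500−900000)/1312500 = 0.3143.
Squared: 0.3832; 0.2178; 0.0988.
Sum = 0.699773; P₂ = 0.699773 / 8 = 0.0875.

0.0875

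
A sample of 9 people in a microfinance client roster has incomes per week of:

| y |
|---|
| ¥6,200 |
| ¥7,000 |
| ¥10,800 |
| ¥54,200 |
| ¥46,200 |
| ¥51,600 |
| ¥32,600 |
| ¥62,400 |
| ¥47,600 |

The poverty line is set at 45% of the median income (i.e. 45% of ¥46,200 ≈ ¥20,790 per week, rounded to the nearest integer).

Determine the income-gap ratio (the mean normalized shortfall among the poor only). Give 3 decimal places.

0.615

Poor units: ¥6,200, ¥7,000, ¥10,800 (q = 3 of N = 9).
Relative gaps: 0.7018, 0.6633, 0.4805; sum = 1.845599.
I averages over the q = 3 poor units only: 1.845599 / 3 = 0.615.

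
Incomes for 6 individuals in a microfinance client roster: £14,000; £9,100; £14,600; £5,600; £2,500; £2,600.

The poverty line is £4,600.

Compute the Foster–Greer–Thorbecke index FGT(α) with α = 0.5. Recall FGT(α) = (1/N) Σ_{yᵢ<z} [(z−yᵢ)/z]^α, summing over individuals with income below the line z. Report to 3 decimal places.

0.223

Below z: £2,500, £2,600 (q = 2 of N = 6).
Shortfall ratios: (4600−2500)/4600 = 0.4565; (4600−2600)/4600 = 0.4348.
Raised to α = 0.5: 0.67566; 0.65938.
Sum = 1.335044; FGT(0.5) = 1.335044 / 6 = 0.223.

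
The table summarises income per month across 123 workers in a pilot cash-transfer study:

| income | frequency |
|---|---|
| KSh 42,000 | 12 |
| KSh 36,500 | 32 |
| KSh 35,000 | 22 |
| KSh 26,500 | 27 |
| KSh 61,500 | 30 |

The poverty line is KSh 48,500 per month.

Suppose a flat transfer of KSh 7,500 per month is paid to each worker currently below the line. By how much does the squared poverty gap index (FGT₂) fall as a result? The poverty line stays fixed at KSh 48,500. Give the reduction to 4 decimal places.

Before: below the line — 27×KSh 26,500, 22×KSh 35,000, 32×KSh 36,500, 12×KSh 42,000; squared poverty gap index (FGT₂) = 0.076704.
After the KSh 7,500 transfer: below the line — 27×KSh 34,000, 22×KSh 42,500, 32×KSh 44,000; squared poverty gap index (FGT₂) = 0.024598.
Reduction = 0.076704 − 0.024598 = 0.0521.

0.0521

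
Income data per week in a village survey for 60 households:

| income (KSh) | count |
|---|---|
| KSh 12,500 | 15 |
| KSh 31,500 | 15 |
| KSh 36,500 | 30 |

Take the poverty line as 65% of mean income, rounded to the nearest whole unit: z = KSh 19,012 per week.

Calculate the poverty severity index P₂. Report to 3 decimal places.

Below the line: 15×KSh 12,500 (q = 15 of N = 60).
Gap ratios (z−y)/z: (19012−12500)/19012 = 0.3425 (×15).
Squared: 0.1173 (×15).
Sum = 1.759805; P₂ = 1.759805 / 60 = 0.029.

0.029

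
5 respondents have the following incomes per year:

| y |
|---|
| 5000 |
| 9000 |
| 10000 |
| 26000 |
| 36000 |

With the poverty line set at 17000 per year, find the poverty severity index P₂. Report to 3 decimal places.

Below the line: 5000, 9000, 10000 (q = 3 of N = 5).
Normalized shortfalls: (17000−5000)/17000 = 0.7059; (17000−9000)/17000 = 0.4706; (17000−10000)/17000 = 0.4118.
Squared: 0.4983; 0.2215; 0.1696.
Sum = 0.889273; P₂ = 0.889273 / 5 = 0.178.

0.178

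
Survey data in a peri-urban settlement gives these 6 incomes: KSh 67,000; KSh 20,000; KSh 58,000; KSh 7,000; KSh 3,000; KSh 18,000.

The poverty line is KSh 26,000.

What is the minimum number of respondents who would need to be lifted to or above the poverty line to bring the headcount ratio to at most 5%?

4

Currently q = 4 of N = 6 are below the line (H = 0.667).
A headcount ratio of at most 5% allows at most ⌊0.05 × 6⌋ = 0 poor respondents.
So at least 4 − 0 = 4 must be lifted.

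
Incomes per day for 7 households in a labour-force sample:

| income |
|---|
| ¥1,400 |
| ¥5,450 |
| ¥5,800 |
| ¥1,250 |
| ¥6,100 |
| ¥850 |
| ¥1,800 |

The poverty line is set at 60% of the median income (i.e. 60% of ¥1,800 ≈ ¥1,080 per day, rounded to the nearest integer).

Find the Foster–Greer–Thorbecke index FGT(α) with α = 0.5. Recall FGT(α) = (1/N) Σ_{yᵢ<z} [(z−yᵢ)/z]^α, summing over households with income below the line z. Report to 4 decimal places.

Poor units: ¥850 (q = 1 of N = 7).
Gap ratios (z−y)/z: (1080−850)/1080 = 0.2130.
Raised to α = 0.5: 0.46148.
Sum = 0.461479; FGT(0.5) = 0.461479 / 7 = 0.0659.

0.0659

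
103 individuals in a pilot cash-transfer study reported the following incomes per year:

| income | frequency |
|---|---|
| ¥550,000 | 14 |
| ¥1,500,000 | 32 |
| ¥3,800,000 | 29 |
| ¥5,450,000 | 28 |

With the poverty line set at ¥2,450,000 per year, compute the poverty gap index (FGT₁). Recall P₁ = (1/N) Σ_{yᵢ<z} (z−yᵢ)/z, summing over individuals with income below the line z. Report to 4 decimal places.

Poor units: 14×¥550,000, 32×¥1,500,000 (q = 46 of N = 103).
Relative gaps: (2450000−550000)/2450000 = 0.7755 (×14); (2450000−1500000)/2450000 = 0.3878 (×32).
Sum of shortfalls = 23.265306; P₁ averages over all N: 23.265306 / 103 = 0.2259.

0.2259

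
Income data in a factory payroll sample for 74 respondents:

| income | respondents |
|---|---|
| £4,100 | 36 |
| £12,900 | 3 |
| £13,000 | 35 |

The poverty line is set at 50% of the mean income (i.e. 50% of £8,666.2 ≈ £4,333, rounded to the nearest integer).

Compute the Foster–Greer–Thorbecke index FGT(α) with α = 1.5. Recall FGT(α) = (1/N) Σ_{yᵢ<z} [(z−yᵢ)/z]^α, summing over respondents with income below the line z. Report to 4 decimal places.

Below z: 36×£4,100 (q = 36 of N = 74).
Shortfall ratios: (4333−4100)/4333 = 0.0538 (×36).
Raised to α = 1.5: 0.01247 (×36).
Sum = 0.448904; FGT(1.5) = 0.448904 / 74 = 0.0061.

0.0061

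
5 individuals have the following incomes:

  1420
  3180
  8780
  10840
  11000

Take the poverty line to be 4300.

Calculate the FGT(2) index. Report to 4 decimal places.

Below z: 1420, 3180 (q = 2 of N = 5).
Normalized shortfalls: (4300−1420)/4300 = 0.6698; (4300−3180)/4300 = 0.2605.
Squared: 0.4486; 0.0678.
Sum = 0.516431; P₂ = 0.516431 / 5 = 0.1033.

0.1033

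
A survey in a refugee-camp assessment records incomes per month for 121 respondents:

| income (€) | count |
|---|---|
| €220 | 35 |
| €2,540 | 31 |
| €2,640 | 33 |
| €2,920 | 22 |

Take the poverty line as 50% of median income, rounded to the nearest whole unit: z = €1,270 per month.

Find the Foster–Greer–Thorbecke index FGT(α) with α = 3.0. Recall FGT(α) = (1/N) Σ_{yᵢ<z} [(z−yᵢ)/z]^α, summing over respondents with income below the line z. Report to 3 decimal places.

Below the line: 35×€220 (q = 35 of N = 121).
Gap ratios (z−y)/z: (1270−220)/1270 = 0.8268 (×35).
Raised to α = 3.0: 0.56514 (×35).
Sum = 19.779931; FGT(3.0) = 19.779931 / 121 = 0.163.

0.163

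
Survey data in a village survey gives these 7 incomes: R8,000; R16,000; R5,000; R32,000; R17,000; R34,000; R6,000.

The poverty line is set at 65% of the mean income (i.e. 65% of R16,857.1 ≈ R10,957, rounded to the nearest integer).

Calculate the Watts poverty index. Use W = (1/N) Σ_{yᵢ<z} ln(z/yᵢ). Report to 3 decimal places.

Incomes under z: R5,000, R6,000, R8,000 (q = 3 of N = 7).
Log gaps: ln(10957/5000) = 0.7845; ln(10957/6000) = 0.6022; ln(10957/8000) = 0.3145.
W = 1.701297 / 7 = 0.243.

0.243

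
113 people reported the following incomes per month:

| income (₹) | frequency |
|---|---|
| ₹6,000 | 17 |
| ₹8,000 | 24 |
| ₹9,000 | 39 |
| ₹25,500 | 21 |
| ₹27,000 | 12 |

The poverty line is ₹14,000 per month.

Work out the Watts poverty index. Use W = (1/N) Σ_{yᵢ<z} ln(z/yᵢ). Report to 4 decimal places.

0.3988

Poor units: 17×₹6,000, 24×₹8,000, 39×₹9,000 (q = 80 of N = 113).
Log gaps: ln(14000/6000) = 0.8473 (×17); ln(14000/8000) = 0.5596 (×24); ln(14000/9000) = 0.4418 (×39).
W = 45.066320 / 113 = 0.3988.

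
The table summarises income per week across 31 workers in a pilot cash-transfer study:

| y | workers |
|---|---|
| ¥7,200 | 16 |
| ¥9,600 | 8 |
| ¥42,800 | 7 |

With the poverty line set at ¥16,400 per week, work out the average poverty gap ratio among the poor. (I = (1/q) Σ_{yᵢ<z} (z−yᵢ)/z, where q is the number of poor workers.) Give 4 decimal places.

Incomes under z: 16×¥7,200, 8×¥9,600 (q = 24 of N = 31).
Relative gaps: 0.5610 (×16), 0.4146 (×8); sum = 12.292683.
The income-gap ratio divides by q (the poor only): 12.292683 / 24 = 0.5122.

0.5122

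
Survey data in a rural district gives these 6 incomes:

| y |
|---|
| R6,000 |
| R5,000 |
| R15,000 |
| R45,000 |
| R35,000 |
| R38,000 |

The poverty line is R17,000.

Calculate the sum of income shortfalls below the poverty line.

Below the line: R5,000, R6,000, R15,000 (q = 3 of N = 6).
Individual gaps: 17000−5000 = 12000; 17000−6000 = 11000; 17000−15000 = 2000.
Aggregate gap = R25,000.

R25,000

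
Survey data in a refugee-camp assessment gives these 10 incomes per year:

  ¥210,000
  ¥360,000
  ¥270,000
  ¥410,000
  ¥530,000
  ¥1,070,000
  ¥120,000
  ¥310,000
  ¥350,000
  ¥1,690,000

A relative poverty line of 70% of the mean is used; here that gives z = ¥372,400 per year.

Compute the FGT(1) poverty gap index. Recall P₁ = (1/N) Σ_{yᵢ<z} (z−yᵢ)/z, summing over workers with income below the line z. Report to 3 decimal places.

Below the line: ¥120,000, ¥210,000, ¥270,000, ¥310,000, ¥350,000, ¥360,000 (q = 6 of N = 10).
Relative gaps: (372400−120000)/372400 = 0.6778; (372400−210000)/372400 = 0.4361; (372400−270000)/372400 = 0.2750; (372400−310000)/372400 = 0.1676; (372400−350000)/372400 = 0.0602; (372400−360000)/372400 = 0.0333.
Sum of shortfalls = 1.649839; P₁ averages over all N: 1.649839 / 10 = 0.165.

0.165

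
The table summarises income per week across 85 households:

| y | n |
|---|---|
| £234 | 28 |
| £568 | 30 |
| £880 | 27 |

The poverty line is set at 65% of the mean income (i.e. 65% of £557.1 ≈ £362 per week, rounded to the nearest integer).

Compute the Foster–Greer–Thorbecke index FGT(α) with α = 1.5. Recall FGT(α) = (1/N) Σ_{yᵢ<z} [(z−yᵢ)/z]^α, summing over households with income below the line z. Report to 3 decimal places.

0.069

Poor units: 28×£234 (q = 28 of N = 85).
Gap ratios (z−y)/z: (362−234)/362 = 0.3536 (×28).
Raised to α = 1.5: 0.21026 (×28).
Sum = 5.887218; FGT(1.5) = 5.887218 / 85 = 0.069.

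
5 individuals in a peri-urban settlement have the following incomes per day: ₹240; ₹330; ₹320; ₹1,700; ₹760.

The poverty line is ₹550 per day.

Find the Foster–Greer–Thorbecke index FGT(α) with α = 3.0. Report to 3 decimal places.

Below z: ₹240, ₹320, ₹330 (q = 3 of N = 5).
Gap ratios (z−y)/z: (550−240)/550 = 0.5636; (550−320)/550 = 0.4182; (550−330)/550 = 0.4000.
Raised to α = 3.0: 0.17906; 0.07313; 0.06400.
Sum = 0.316189; FGT(3.0) = 0.316189 / 5 = 0.063.

0.063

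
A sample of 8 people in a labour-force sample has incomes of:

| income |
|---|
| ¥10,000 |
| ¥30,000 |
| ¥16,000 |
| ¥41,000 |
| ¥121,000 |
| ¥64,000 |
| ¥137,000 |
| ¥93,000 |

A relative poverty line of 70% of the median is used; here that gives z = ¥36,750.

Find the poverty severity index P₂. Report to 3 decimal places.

Poor units: ¥10,000, ¥16,000, ¥30,000 (q = 3 of N = 8).
Shortfall ratios: (36750−10000)/36750 = 0.7279; (36750−16000)/36750 = 0.5646; (36750−30000)/36750 = 0.1837.
Squared: 0.5298; 0.3188; 0.0337.
Sum = 0.882364; P₂ = 0.882364 / 8 = 0.110.

0.110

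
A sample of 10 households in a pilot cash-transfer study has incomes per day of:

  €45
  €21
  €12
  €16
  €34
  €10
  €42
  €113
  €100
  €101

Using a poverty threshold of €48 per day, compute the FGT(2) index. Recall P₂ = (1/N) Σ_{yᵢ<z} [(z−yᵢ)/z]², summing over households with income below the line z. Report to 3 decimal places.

Poor units: €10, €12, €16, €21, €34, €42, €45 (q = 7 of N = 10).
Relative gaps: (48−10)/48 = 0.7917; (48−12)/48 = 0.7500; (48−16)/48 = 0.6667; (48−21)/48 = 0.5625; (48−34)/48 = 0.2917; (48−42)/48 = 0.1250; (48−45)/48 = 0.0625.
Squared: 0.6267; 0.5625; 0.4444; 0.3164; 0.0851; 0.0156; 0.0039.
Sum = 2.054688; P₂ = 2.054688 / 10 = 0.205.

0.205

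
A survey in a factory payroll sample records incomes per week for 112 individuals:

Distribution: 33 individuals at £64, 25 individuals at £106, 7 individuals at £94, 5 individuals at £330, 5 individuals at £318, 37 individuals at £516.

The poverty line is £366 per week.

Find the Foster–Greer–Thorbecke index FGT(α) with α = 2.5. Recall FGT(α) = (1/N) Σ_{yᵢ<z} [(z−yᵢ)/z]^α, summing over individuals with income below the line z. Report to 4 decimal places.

0.3073

Poor units: 33×£64, 7×£94, 25×£106, 5×£318, 5×£330 (q = 75 of N = 112).
Normalized shortfalls: (366−64)/366 = 0.8251 (×33); (366−94)/366 = 0.7432 (×7); (366−106)/366 = 0.7104 (×25); (366−318)/366 = 0.1311 (×5); (366−330)/366 = 0.0984 (×5).
Raised to α = 2.5: 0.61846 (×33); 0.47612 (×7); 0.42533 (×25); 0.00623 (×5); 0.00303 (×5).
Sum = 34.421865; FGT(2.5) = 34.421865 / 112 = 0.3073.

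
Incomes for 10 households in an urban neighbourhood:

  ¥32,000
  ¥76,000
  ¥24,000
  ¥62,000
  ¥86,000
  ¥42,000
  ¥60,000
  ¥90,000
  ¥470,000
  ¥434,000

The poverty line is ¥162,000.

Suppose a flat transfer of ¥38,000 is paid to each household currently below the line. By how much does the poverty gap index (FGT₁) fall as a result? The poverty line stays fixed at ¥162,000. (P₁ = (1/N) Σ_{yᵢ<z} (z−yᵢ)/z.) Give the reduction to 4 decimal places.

Before: below the line — ¥24,000, ¥32,000, ¥42,000, ¥60,000, ¥62,000, ¥76,000, ¥86,000, ¥90,000; poverty gap index (FGT₁) = 0.508642.
After the ¥38,000 transfer: below the line — ¥62,000, ¥70,000, ¥80,000, ¥98,000, ¥100,000, ¥114,000, ¥124,000, ¥128,000; poverty gap index (FGT₁) = 0.320988.
Reduction = 0.508642 − 0.320988 = 0.1877.

0.1877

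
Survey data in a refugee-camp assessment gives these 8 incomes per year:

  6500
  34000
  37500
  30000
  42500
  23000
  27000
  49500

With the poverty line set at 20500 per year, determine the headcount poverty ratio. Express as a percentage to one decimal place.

1 of the 8 individuals have income below 20500.
H = 1/8 = 12.5%.

12.5%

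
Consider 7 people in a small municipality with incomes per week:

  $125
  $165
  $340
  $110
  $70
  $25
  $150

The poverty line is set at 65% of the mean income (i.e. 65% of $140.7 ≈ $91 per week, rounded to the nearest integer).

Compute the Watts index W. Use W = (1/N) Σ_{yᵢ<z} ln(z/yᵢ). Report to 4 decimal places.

0.2220

Incomes under z: $25, $70 (q = 2 of N = 7).
Log gaps: ln(91/25) = 1.2920; ln(91/70) = 0.2624.
W = 1.554348 / 7 = 0.2220.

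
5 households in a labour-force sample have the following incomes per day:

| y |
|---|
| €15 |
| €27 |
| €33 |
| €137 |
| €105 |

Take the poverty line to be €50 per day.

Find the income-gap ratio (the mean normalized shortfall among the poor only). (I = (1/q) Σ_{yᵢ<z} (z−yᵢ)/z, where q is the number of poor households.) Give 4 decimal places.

0.5000

Poor units: €15, €27, €33 (q = 3 of N = 5).
Shortfall ratios (z−y)/z: 0.7000, 0.4600, 0.3400; sum = 1.500000.
The income-gap ratio divides by q (the poor only): 1.500000 / 3 = 0.5000.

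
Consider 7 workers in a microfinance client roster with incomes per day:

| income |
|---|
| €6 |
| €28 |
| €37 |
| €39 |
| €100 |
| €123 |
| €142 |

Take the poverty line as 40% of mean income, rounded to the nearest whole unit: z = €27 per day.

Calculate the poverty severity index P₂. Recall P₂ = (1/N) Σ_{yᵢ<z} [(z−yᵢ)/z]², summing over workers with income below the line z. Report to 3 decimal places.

0.086

Poor units: €6 (q = 1 of N = 7).
Relative gaps: (27−6)/27 = 0.7778.
Squared: 0.6049.
Sum = 0.604938; P₂ = 0.604938 / 7 = 0.086.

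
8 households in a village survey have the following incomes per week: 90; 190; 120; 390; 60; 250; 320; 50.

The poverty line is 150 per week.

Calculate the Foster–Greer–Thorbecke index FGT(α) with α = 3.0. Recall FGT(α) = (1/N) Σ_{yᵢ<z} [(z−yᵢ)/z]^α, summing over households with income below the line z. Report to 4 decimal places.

0.0730

Incomes under z: 50, 60, 90, 120 (q = 4 of N = 8).
Relative gaps: (150−50)/150 = 0.6667; (150−60)/150 = 0.6000; (150−90)/150 = 0.4000; (150−120)/150 = 0.2000.
Raised to α = 3.0: 0.29630; 0.21600; 0.06400; 0.00800.
Sum = 0.584296; FGT(3.0) = 0.584296 / 8 = 0.0730.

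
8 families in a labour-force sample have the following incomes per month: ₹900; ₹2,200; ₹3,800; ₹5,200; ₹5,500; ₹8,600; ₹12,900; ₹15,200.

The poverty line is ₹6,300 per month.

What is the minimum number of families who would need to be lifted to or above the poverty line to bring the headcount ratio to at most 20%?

4

5 of the 8 families are poor, so H = 5/8 = 0.625.
A headcount ratio of at most 20% allows at most ⌊0.20 × 8⌋ = 1 poor families.
So at least 5 − 1 = 4 must be lifted.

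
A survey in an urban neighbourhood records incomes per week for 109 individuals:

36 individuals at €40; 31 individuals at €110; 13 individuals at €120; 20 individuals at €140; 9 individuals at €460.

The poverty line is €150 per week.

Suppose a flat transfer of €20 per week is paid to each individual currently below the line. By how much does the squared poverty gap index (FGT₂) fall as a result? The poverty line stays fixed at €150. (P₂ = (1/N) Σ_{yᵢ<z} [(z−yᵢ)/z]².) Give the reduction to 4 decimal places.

Before: below the line — 36×€40, 31×€110, 13×€120, 20×€140; squared poverty gap index (FGT₂) = 0.203425.
After the €20 transfer: below the line — 36×€60, 31×€130, 13×€140; squared poverty gap index (FGT₂) = 0.124485.
Reduction = 0.203425 − 0.124485 = 0.0789.

0.0789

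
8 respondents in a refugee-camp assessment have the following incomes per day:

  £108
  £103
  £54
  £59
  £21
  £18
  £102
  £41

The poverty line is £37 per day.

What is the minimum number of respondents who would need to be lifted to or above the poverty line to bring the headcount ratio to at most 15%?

1

2 of the 8 respondents are poor, so H = 2/8 = 0.250.
A headcount ratio of at most 15% allows at most ⌊0.15 × 8⌋ = 1 poor respondents.
So at least 2 − 1 = 1 must be lifted.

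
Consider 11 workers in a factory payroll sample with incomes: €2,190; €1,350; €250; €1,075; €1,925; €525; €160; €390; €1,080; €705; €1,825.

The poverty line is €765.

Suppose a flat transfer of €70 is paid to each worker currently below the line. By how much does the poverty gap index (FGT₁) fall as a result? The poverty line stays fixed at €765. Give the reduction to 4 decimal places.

0.0404

Before: below the line — €160, €250, €390, €525, €705; poverty gap index (FGT₁) = 0.213310.
After the €70 transfer: below the line — €230, €320, €460, €595; poverty gap index (FGT₁) = 0.172906.
Reduction = 0.213310 − 0.172906 = 0.0404.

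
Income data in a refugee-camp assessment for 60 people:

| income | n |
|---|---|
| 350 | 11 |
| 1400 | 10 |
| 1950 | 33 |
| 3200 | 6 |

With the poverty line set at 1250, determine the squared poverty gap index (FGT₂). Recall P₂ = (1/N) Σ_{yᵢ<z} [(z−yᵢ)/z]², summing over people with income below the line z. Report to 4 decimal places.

Below z: 11×350 (q = 11 of N = 60).
Shortfall ratios: (1250−350)/1250 = 0.7200 (×11).
Squared: 0.5184 (×11).
Sum = 5.702400; P₂ = 5.702400 / 60 = 0.0950.

0.0950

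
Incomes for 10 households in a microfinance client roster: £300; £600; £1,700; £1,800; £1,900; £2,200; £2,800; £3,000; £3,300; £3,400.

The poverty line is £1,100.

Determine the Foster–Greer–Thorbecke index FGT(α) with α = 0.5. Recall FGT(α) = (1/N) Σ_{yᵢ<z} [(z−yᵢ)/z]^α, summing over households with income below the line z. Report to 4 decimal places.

Poor units: £300, £600 (q = 2 of N = 10).
Gap ratios (z−y)/z: (1100−300)/1100 = 0.7273; (1100−600)/1100 = 0.4545.
Raised to α = 0.5: 0.85280; 0.67420.
Sum = 1.527003; FGT(0.5) = 1.527003 / 10 = 0.1527.

0.1527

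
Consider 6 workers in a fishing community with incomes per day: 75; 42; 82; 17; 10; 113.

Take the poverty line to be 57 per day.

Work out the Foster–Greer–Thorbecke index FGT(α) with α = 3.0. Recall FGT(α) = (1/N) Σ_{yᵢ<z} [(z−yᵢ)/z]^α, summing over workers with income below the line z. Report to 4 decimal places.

0.1541

Below the line: 10, 17, 42 (q = 3 of N = 6).
Shortfall ratios: (57−10)/57 = 0.8246; (57−17)/57 = 0.7018; (57−42)/57 = 0.2632.
Raised to α = 3.0: 0.56062; 0.34559; 0.01822.
Sum = 0.924430; FGT(3.0) = 0.924430 / 6 = 0.1541.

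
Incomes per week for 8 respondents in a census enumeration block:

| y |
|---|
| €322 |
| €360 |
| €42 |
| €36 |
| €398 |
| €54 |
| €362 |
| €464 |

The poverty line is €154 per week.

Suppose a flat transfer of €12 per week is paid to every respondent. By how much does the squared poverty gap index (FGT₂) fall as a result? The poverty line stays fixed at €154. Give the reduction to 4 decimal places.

Before: below the line — €36, €42, €54; squared poverty gap index (FGT₂) = 0.192212.
After the €12 transfer: below the line — €48, €54, €66; squared poverty gap index (FGT₂) = 0.152745.
Reduction = 0.192212 − 0.152745 = 0.0395.

0.0395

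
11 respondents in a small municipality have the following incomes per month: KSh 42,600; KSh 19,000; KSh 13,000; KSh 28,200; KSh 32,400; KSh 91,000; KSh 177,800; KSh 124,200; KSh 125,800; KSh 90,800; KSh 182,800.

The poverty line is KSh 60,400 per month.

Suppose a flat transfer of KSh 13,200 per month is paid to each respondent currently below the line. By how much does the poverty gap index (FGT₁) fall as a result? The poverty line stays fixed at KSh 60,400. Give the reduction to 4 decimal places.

Before: below the line — KSh 13,000, KSh 19,000, KSh 28,200, KSh 32,400, KSh 42,600; poverty gap index (FGT₁) = 0.251054.
After the KSh 13,200 transfer: below the line — KSh 26,200, KSh 32,200, KSh 41,400, KSh 45,600, KSh 55,800; poverty gap index (FGT₁) = 0.151716.
Reduction = 0.251054 − 0.151716 = 0.0993.

0.0993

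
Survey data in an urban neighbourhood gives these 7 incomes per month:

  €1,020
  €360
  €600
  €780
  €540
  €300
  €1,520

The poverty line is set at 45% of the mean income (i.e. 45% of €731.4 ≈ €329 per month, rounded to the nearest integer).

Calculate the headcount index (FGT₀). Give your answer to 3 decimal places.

0.143

1 of the 7 workers have income below €329.
H = 1/7 = 0.143.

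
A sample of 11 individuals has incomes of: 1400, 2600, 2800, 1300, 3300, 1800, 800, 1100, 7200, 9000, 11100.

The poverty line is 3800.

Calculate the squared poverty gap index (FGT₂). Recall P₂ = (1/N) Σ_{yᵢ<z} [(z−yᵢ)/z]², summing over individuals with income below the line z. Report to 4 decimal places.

0.2203

Poor units: 800, 1100, 1300, 1400, 1800, 2600, 2800, 3300 (q = 8 of N = 11).
Shortfall ratios: (3800−800)/3800 = 0.7895; (3800−1100)/3800 = 0.7105; (3800−1300)/3800 = 0.6579; (3800−1400)/3800 = 0.6316; (3800−1800)/3800 = 0.5263; (3800−2600)/3800 = 0.3158; (3800−2800)/3800 = 0.2632; (3800−3300)/3800 = 0.1316.
Squared: 0.6233; 0.5048; 0.4328; 0.3989; 0.2770; 0.0997; 0.0693; 0.0173.
Sum = 2.423130; P₂ = 2.423130 / 11 = 0.2203.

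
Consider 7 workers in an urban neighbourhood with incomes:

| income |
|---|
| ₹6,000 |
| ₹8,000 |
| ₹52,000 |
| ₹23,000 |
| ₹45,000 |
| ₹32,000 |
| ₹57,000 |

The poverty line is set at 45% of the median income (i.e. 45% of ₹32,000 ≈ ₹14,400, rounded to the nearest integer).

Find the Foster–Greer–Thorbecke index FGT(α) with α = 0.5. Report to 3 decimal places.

0.204

Incomes under z: ₹6,000, ₹8,000 (q = 2 of N = 7).
Gap ratios (z−y)/z: (14400−6000)/14400 = 0.5833; (14400−8000)/14400 = 0.4444.
Raised to α = 0.5: 0.76376; 0.66667.
Sum = 1.430429; FGT(0.5) = 1.430429 / 7 = 0.204.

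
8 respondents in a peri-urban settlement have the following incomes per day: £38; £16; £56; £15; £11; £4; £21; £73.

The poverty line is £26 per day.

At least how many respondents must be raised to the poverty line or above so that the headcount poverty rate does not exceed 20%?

5 of the 8 respondents are poor, so H = 5/8 = 0.625.
A headcount ratio of at most 20% allows at most ⌊0.20 × 8⌋ = 1 poor respondents.
So at least 5 − 1 = 4 must be lifted.

4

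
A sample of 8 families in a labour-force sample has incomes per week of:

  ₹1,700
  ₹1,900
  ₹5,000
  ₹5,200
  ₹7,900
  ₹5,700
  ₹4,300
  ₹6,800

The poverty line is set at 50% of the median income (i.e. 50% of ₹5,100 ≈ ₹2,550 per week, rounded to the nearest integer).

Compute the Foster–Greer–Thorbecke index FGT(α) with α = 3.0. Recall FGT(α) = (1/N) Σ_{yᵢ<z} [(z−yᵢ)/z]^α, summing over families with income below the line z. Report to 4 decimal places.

0.0067

Poor units: ₹1,700, ₹1,900 (q = 2 of N = 8).
Relative gaps: (2550−1700)/2550 = 0.3333; (2550−1900)/2550 = 0.2549.
Raised to α = 3.0: 0.03704; 0.01656.
Sum = 0.053599; FGT(3.0) = 0.053599 / 8 = 0.0067.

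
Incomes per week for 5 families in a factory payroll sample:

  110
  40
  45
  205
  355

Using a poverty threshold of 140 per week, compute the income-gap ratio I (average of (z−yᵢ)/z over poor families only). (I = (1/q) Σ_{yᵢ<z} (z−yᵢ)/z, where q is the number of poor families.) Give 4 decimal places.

0.5357

Below the line: 40, 45, 110 (q = 3 of N = 5).
Relative gaps: 0.7143, 0.6786, 0.2143; sum = 1.607143.
The income-gap ratio divides by q (the poor only): 1.607143 / 3 = 0.5357.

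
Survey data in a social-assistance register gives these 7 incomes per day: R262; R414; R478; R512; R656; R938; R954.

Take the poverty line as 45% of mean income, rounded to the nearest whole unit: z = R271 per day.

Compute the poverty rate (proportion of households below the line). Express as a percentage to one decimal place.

14.3%

1 of the 7 households have income below R271.
H = 1/7 = 14.3%.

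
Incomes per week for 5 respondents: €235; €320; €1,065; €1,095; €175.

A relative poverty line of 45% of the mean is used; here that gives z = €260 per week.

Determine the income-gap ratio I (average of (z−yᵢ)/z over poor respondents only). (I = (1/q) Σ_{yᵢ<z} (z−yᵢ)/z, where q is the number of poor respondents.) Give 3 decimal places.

0.212

Incomes under z: €175, €235 (q = 2 of N = 5).
Shortfall ratios (z−y)/z: 0.3269, 0.0962; sum = 0.423077.
The income-gap ratio divides by q (the poor only): 0.423077 / 2 = 0.212.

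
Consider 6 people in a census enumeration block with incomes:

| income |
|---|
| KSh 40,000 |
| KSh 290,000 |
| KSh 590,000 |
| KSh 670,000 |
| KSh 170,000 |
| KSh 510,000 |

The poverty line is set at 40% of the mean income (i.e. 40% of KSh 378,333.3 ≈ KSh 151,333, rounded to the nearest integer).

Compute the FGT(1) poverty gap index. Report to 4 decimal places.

0.1226

Below the line: KSh 40,000 (q = 1 of N = 6).
Relative gaps: (151333−40000)/151333 = 0.7357.
Sum of shortfalls = 0.735682; P₁ averages over all N: 0.735682 / 6 = 0.1226.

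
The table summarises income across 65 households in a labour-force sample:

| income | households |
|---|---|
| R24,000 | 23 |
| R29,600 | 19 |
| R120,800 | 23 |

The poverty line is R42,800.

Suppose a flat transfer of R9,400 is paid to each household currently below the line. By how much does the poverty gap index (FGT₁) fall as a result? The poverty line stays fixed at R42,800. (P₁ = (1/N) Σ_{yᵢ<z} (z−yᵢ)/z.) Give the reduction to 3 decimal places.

0.142

Before: below the line — 23×R24,000, 19×R29,600; poverty gap index (FGT₁) = 0.24558.
After the R9,400 transfer: below the line — 23×R33,400, 19×R39,000; poverty gap index (FGT₁) = 0.10367.
Reduction = 0.24558 − 0.10367 = 0.142.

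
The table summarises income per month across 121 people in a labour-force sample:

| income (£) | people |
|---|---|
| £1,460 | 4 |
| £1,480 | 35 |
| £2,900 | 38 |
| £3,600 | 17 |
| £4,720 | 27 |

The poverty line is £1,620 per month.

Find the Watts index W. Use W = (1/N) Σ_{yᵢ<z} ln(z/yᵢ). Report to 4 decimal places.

0.0296

Poor units: 4×£1,460, 35×£1,480 (q = 39 of N = 121).
Log gaps: ln(1620/1460) = 0.1040 (×4); ln(1620/1480) = 0.0904 (×35).
W = 3.579401 / 121 = 0.0296.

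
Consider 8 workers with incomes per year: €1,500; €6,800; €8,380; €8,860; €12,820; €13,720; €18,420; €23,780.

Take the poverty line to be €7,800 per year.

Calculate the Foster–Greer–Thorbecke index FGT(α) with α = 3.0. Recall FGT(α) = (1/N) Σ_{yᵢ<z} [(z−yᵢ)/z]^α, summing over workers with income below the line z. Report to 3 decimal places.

Below the line: €1,500, €6,800 (q = 2 of N = 8).
Shortfall ratios: (7800−1500)/7800 = 0.8077; (7800−6800)/7800 = 0.1282.
Raised to α = 3.0: 0.52691; 0.00211.
Sum = 0.529019; FGT(3.0) = 0.529019 / 8 = 0.066.

0.066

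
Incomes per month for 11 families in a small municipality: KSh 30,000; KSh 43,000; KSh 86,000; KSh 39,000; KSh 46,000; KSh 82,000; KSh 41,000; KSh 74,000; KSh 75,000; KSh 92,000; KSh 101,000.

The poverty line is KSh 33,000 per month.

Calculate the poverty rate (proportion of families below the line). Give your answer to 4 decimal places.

1 of the 11 families have income below KSh 33,000.
H = 1/11 = 0.0909.

0.0909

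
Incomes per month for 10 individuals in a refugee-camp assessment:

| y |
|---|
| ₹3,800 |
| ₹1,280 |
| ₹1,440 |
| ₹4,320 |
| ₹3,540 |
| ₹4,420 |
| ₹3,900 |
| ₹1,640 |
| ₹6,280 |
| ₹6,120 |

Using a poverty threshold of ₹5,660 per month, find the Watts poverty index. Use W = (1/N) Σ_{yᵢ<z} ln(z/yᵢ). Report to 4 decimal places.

Below z: ₹1,280, ₹1,440, ₹1,640, ₹3,540, ₹3,800, ₹3,900, ₹4,320, ₹4,420 (q = 8 of N = 10).
ln(z/y) terms: ln(5660/1280) = 1.4866; ln(5660/1440) = 1.3688; ln(5660/1640) = 1.2387; ln(5660/3540) = 0.4693; ln(5660/3800) = 0.3984; ln(5660/3900) = 0.3724; ln(5660/4320) = 0.2702; ln(5660/4420) = 0.2473.
W = 5.851692 / 10 = 0.5852.

0.5852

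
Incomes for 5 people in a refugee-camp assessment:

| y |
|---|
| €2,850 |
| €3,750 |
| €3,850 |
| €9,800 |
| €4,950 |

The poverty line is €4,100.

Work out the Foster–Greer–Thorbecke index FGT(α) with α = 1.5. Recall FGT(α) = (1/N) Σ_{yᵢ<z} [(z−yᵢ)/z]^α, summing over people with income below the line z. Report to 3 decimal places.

0.042

Incomes under z: €2,850, €3,750, €3,850 (q = 3 of N = 5).
Shortfall ratios: (4100−2850)/4100 = 0.3049; (4100−3750)/4100 = 0.0854; (4100−3850)/4100 = 0.0610.
Raised to α = 1.5: 0.16834; 0.02494; 0.01506.
Sum = 0.208339; FGT(1.5) = 0.208339 / 5 = 0.042.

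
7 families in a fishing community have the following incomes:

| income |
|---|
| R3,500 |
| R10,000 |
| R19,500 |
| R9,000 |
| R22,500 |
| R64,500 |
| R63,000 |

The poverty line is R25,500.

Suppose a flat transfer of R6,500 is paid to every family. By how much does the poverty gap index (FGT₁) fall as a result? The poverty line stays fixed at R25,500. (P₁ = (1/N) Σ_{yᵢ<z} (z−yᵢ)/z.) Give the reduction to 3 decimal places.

Before: below the line — R3,500, R9,000, R10,000, R19,500, R22,500; poverty gap index (FGT₁) = 0.35294.
After the R6,500 transfer: below the line — R10,000, R15,500, R16,500; poverty gap index (FGT₁) = 0.19328.
Reduction = 0.35294 − 0.19328 = 0.160.

0.160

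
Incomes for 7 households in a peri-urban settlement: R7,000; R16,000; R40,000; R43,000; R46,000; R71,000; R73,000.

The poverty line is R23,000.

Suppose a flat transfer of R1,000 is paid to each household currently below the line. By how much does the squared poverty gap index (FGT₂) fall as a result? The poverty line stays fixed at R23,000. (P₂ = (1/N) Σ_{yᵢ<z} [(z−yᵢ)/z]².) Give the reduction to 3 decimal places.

0.012

Before: below the line — R7,000, R16,000; squared poverty gap index (FGT₂) = 0.08237.
After the R1,000 transfer: below the line — R8,000, R17,000; squared poverty gap index (FGT₂) = 0.07048.
Reduction = 0.08237 − 0.07048 = 0.012.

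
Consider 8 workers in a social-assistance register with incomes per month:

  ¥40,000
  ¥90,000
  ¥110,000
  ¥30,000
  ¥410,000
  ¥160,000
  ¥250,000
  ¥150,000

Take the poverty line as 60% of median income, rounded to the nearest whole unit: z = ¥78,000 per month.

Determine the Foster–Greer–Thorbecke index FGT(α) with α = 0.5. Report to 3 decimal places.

Below the line: ¥30,000, ¥40,000 (q = 2 of N = 8).
Normalized shortfalls: (78000−30000)/78000 = 0.6154; (78000−40000)/78000 = 0.4872.
Raised to α = 0.5: 0.78446; 0.69798.
Sum = 1.482447; FGT(0.5) = 1.482447 / 8 = 0.185.

0.185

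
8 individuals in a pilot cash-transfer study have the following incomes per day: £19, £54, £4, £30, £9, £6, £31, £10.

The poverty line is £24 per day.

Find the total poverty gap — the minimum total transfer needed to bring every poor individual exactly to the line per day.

£72

Poor units: £4, £6, £9, £10, £19 (q = 5 of N = 8).
Individual gaps: 24−4 = 20; 24−6 = 18; 24−9 = 15; 24−10 = 14; 24−19 = 5.
Aggregate gap = £72.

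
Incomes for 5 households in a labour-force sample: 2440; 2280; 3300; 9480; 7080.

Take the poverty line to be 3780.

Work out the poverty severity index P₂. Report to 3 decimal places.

0.060

Below z: 2280, 2440, 3300 (q = 3 of N = 5).
Relative gaps: (3780−2280)/3780 = 0.3968; (3780−2440)/3780 = 0.3545; (3780−3300)/3780 = 0.1270.
Squared: 0.1575; 0.1257; 0.0161.
Sum = 0.299264; P₂ = 0.299264 / 5 = 0.060.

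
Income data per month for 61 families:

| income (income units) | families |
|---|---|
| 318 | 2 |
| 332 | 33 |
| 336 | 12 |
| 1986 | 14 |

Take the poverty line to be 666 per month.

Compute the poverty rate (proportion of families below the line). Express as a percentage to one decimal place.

77.0%

47 of the 61 families have income below 666.
H = 47/61 = 77.0%.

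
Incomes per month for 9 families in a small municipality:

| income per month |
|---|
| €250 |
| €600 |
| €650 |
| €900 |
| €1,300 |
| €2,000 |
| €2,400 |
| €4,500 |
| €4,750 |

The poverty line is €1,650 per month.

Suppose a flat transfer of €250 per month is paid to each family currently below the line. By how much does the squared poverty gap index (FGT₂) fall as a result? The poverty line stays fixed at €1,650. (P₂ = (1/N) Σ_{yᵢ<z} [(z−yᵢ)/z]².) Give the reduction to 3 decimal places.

0.080

Before: below the line — €250, €600, €650, €900, €1,300; squared poverty gap index (FGT₂) = 0.19376.
After the €250 transfer: below the line — €500, €850, €900, €1,150, €1,550; squared poverty gap index (FGT₂) = 0.11366.
Reduction = 0.19376 − 0.11366 = 0.080.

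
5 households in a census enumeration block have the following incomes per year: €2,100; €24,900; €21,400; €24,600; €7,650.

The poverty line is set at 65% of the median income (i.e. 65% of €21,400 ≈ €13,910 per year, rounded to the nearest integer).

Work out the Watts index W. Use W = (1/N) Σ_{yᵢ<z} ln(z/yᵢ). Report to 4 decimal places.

Below z: €2,100, €7,650 (q = 2 of N = 5).
Log gaps: ln(13910/2100) = 1.8907; ln(13910/7650) = 0.5979.
W = 2.488573 / 5 = 0.4977.

0.4977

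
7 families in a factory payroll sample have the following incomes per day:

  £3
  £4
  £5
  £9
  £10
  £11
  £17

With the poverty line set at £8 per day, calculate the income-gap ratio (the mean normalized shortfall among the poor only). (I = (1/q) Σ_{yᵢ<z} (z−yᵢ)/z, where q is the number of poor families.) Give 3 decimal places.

0.500

Below z: £3, £4, £5 (q = 3 of N = 7).
Relative gaps: 0.6250, 0.5000, 0.3750; sum = 1.500000.
I averages over the q = 3 poor units only: 1.500000 / 3 = 0.500.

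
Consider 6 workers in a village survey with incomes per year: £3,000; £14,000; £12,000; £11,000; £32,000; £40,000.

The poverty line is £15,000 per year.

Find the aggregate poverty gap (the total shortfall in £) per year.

£20,000

Poor units: £3,000, £11,000, £12,000, £14,000 (q = 4 of N = 6).
Individual gaps: 15000−3000 = 12000; 15000−11000 = 4000; 15000−12000 = 3000; 15000−14000 = 1000.
Aggregate gap = £20,000.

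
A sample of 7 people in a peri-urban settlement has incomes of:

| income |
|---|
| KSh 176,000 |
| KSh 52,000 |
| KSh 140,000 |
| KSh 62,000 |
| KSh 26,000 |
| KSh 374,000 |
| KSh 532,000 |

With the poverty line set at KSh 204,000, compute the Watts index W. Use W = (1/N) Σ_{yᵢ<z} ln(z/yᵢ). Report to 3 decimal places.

Below z: KSh 26,000, KSh 52,000, KSh 62,000, KSh 140,000, KSh 176,000 (q = 5 of N = 7).
Log shortfalls: ln(204000/26000) = 2.0600; ln(204000/52000) = 1.3669; ln(204000/62000) = 1.1910; ln(204000/140000) = 0.3765; ln(204000/176000) = 0.1476.
W = 5.141999 / 7 = 0.735.

0.735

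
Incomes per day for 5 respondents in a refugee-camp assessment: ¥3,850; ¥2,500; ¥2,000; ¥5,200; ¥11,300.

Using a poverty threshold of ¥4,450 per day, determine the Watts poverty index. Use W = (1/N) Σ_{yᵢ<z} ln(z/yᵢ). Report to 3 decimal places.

Below z: ¥2,000, ¥2,500, ¥3,850 (q = 3 of N = 5).
Log gaps: ln(4450/2000) = 0.7998; ln(4450/2500) = 0.5766; ln(4450/3850) = 0.1448.
W = 1.521201 / 5 = 0.304.

0.304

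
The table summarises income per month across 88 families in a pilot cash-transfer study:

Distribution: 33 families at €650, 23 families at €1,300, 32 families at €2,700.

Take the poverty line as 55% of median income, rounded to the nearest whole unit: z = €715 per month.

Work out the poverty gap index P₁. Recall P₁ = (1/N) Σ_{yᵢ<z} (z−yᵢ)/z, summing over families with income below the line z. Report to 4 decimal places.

0.0341

Incomes under z: 33×€650 (q = 33 of N = 88).
Normalized shortfalls: (715−650)/715 = 0.0909 (×33).
Σ = 3.000000. Dividing by the full population N = 88 gives P₁ = 0.0341.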